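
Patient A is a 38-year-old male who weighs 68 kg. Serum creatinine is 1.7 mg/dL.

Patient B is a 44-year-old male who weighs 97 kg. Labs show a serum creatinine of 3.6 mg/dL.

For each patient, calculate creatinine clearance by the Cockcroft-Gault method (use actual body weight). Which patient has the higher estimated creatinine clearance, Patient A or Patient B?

Patient A: CrCl = (140 − 38) × 68 / (72 × 1.7) = 6936.0 / 122.40 ≈ 56.7 mL/min
Patient B: CrCl = (140 − 44) × 97 / (72 × 3.6) = 9312.0 / 259.20 ≈ 35.9 mL/min
56.7 vs 35.9 mL/min → Patient A is higher.

Patient A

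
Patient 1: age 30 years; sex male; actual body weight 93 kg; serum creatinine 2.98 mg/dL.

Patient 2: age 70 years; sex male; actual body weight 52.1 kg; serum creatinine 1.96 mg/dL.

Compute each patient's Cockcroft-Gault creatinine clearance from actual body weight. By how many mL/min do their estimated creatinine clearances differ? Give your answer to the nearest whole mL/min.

22 mL/min

Patient 1: CrCl = (140 − 30) × 93 / (72 × 2.98) = 10230.0 / 214.56 ≈ 47.7 mL/min
Patient 2: CrCl = (140 − 70) × 52.1 / (72 × 1.96) = 3647.0 / 141.12 ≈ 25.8 mL/min
|47.7 − 25.8| = 21.9 mL/min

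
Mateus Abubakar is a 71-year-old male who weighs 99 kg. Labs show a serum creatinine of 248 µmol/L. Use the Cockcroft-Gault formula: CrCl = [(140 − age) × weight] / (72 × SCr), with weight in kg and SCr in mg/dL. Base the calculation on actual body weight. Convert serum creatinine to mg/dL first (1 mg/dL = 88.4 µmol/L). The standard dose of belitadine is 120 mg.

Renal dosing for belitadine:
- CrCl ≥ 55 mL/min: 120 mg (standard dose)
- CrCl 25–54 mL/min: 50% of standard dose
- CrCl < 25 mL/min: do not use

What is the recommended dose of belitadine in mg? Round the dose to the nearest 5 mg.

SCr = 248 / 88.4 = 2.805 mg/dL
CrCl = (140 − 71) × 99 / (72 × 2.805) = 6831.0 / 201.96 ≈ 33.8 mL/min
CrCl ≈ 34 mL/min → bracket 25–54 mL/min.
50% of 120 mg = 60 mg

60 mg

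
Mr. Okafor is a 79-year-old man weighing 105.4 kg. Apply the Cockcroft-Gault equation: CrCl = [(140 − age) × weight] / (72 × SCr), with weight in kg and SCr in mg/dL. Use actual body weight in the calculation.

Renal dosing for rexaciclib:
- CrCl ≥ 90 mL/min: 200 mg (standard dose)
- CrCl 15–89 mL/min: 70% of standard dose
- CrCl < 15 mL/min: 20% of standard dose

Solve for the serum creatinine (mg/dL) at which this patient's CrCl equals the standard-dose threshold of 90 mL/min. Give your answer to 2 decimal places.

Standard dose requires CrCl ≥ 90 mL/min.
Set (140 − 79) × 105.4 / (72 × SCr) = 90
SCr = (140 − 79) × 105.4 / (72 × 90) = 0.992 mg/dL

0.99 mg/dL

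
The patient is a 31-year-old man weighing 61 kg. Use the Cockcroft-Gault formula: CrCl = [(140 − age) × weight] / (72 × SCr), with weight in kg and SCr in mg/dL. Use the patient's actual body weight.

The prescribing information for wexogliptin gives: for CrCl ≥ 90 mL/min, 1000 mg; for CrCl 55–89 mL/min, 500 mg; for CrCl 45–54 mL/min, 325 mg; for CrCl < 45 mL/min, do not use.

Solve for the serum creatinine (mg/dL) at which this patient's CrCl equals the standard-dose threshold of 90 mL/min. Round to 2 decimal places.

Standard dose requires CrCl ≥ 90 mL/min.
Set (140 − 31) × 61 / (72 × SCr) = 90
SCr = (140 − 31) × 61 / (72 × 90) = 1.026 mg/dL

1.03 mg/dL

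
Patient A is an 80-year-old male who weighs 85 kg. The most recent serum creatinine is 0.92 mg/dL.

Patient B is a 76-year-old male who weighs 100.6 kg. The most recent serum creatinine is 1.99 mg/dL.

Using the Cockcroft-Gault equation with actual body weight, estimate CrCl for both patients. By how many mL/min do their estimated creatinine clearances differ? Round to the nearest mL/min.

32 mL/min

Patient A: CrCl = (140 − 80) × 85 / (72 × 0.92) = 5100.0 / 66.24 ≈ 77.0 mL/min
Patient B: CrCl = (140 − 76) × 100.6 / (72 × 1.99) = 6438.4 / 143.28 ≈ 44.9 mL/min
|77.0 − 44.9| = 32.1 mL/min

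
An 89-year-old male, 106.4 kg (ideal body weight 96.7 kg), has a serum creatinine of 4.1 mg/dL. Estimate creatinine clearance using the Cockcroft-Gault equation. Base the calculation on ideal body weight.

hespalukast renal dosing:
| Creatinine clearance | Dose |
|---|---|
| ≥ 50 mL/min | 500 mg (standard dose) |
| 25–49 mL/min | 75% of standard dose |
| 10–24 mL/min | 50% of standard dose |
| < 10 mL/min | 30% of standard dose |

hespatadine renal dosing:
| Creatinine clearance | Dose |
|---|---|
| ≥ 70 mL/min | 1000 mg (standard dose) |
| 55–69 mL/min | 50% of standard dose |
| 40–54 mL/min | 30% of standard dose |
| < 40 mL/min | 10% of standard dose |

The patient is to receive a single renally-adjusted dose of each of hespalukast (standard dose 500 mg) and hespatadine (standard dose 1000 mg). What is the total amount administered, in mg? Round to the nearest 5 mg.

350 mg

CrCl = (140 − 89) × 96.7 / (72 × 4.1) = 4931.7 / 295.20 ≈ 16.7 mL/min
CrCl ≈ 17 mL/min.
hespalukast: 10–24 mL/min → 50% of 500 mg = 250 mg.
hespatadine: < 40 mL/min → 10% of 1000 mg = 100 mg.
Total = 250 + 100 = 350 mg.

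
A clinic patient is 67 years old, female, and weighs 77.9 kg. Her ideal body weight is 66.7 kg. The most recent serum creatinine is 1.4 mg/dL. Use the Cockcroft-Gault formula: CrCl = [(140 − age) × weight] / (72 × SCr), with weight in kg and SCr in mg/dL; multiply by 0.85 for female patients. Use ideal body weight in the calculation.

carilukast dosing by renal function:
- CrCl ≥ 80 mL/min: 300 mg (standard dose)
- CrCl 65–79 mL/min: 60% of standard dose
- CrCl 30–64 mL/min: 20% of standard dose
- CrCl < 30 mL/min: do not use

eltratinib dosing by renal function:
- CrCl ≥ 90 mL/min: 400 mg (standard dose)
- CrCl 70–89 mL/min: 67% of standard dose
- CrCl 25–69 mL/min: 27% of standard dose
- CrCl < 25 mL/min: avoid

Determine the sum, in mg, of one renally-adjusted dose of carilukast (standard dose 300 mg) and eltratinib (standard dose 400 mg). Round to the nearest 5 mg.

170 mg

CrCl = (140 − 67) × 66.7 / (72 × 1.4) × 0.85 = 4869.1 / 100.80 × 0.85 ≈ 41.1 mL/min
CrCl ≈ 41 mL/min.
carilukast: 30–64 mL/min → 20% of 300 mg = 60 mg.
eltratinib: 25–69 mL/min → 27% of 400 mg = 108 mg.
Total = 60 + 108 = 168 mg.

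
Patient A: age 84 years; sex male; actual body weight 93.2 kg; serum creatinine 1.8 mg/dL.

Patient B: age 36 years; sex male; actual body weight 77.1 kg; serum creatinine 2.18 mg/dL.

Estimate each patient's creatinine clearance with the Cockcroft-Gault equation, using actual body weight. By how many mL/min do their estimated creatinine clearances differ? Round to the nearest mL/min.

11 mL/min

Patient A: CrCl = (140 − 84) × 93.2 / (72 × 1.8) = 5219.2 / 129.60 ≈ 40.3 mL/min
Patient B: CrCl = (140 − 36) × 77.1 / (72 × 2.18) = 8018.4 / 156.96 ≈ 51.1 mL/min
|40.3 − 51.1| = 10.8 mL/min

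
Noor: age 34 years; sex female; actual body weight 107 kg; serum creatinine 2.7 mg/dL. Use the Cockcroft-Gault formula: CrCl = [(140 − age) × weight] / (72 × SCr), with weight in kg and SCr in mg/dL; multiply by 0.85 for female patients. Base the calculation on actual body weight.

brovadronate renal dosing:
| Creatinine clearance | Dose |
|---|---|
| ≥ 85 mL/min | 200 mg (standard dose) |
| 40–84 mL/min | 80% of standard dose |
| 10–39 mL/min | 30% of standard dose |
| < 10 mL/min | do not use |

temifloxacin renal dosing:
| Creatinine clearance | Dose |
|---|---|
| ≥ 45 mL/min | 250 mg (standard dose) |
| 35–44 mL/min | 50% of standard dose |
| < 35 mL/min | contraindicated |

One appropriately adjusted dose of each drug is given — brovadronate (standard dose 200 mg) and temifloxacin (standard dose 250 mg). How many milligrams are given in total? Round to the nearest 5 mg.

CrCl = (140 − 34) × 107 / (72 × 2.7) × 0.85 = 11342.0 / 194.40 × 0.85 ≈ 49.6 mL/min
CrCl ≈ 50 mL/min.
brovadronate: 40–84 mL/min → 80% of 200 mg = 160 mg.
temifloxacin: ≥ 45 mL/min → 100% of 250 mg = 250 mg.
Total = 160 + 250 = 410 mg.

410 mg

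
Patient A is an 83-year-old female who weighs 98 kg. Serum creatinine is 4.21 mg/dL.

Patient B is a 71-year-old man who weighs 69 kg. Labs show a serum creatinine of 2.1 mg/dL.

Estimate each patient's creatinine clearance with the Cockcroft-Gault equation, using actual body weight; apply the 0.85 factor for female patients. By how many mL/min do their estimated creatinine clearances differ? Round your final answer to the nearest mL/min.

16 mL/min

Patient A: CrCl = (140 − 83) × 98 / (72 × 4.21) × 0.85 = 5586.0 / 303.12 × 0.85 ≈ 15.7 mL/min
Patient B: CrCl = (140 − 71) × 69 / (72 × 2.1) = 4761.0 / 151.20 ≈ 31.5 mL/min
|15.7 − 31.5| = 15.8 mL/min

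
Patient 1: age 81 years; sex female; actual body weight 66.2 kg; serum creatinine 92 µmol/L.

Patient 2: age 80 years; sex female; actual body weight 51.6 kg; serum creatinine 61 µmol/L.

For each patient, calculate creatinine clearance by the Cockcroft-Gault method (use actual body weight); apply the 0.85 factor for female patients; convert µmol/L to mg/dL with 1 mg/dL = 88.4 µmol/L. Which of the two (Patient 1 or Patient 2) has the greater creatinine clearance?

Patient 1: SCr = 92 / 88.4 = 1.041 mg/dL
Patient 1: CrCl = (140 − 81) × 66.2 / (72 × 1.041) × 0.85 = 3905.8 / 74.95 × 0.85 ≈ 44.3 mL/min
Patient 2: SCr = 61 / 88.4 = 0.69 mg/dL
Patient 2: CrCl = (140 − 80) × 51.6 / (72 × 0.69) × 0.85 = 3096.0 / 49.68 × 0.85 ≈ 53.0 mL/min
44.3 vs 53.0 mL/min → Patient 2 is higher.

Patient 2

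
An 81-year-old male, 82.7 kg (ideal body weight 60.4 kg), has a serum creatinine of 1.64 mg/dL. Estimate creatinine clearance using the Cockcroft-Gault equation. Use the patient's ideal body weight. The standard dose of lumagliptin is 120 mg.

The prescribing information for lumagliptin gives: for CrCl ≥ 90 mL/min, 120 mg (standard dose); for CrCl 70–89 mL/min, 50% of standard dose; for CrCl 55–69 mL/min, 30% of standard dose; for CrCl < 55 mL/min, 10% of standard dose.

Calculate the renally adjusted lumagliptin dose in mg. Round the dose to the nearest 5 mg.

10 mg

CrCl = (140 − 81) × 60.4 / (72 × 1.64) = 3563.6 / 118.08 ≈ 30.2 mL/min
CrCl ≈ 30 mL/min → bracket < 55 mL/min.
10% of 120 mg = 12 mg → 10 mg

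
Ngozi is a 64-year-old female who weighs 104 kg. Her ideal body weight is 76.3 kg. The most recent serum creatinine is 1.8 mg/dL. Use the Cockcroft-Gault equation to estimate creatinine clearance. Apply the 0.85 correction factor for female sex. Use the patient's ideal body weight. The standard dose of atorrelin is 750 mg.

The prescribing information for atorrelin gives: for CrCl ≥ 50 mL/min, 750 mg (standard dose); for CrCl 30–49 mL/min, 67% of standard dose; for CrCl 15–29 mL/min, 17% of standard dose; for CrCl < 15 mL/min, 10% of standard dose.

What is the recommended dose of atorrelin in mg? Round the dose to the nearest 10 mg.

CrCl = (140 − 64) × 76.3 / (72 × 1.8) × 0.85 = 5798.8 / 129.60 × 0.85 ≈ 38.0 mL/min
CrCl ≈ 38 mL/min → bracket 30–49 mL/min.
67% of 750 mg = 502.5 mg → 500 mg

500 mg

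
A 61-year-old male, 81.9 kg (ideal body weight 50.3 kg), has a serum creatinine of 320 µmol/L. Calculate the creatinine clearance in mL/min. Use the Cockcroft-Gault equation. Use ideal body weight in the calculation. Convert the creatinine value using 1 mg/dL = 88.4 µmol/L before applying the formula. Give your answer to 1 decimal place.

15.2 mL/min

SCr = 320 / 88.4 = 3.62 mg/dL
CrCl = (140 − 61) × 50.3 / (72 × 3.62) = 3973.7 / 260.64 ≈ 15.2 mL/min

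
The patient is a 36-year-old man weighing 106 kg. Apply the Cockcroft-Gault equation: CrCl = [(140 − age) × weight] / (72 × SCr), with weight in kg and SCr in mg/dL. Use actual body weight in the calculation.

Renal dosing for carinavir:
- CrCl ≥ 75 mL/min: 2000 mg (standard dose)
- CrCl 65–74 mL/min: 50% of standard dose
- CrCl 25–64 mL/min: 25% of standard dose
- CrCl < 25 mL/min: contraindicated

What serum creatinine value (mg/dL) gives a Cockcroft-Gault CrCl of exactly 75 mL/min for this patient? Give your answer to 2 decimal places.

Standard dose requires CrCl ≥ 75 mL/min.
Set (140 − 36) × 106 / (72 × SCr) = 75
SCr = (140 − 36) × 106 / (72 × 75) = 2.041 mg/dL

2.04 mg/dL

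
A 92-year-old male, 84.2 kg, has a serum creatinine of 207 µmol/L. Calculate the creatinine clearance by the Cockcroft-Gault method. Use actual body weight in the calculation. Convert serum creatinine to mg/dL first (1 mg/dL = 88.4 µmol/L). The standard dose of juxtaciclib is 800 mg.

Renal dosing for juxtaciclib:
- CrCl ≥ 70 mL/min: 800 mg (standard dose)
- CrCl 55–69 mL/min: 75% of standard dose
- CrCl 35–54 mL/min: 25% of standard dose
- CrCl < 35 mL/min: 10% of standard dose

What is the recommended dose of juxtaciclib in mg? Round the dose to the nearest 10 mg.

SCr = 207 / 88.4 = 2.342 mg/dL
CrCl = (140 − 92) × 84.2 / (72 × 2.342) = 4041.6 / 168.62 ≈ 24.0 mL/min
CrCl ≈ 24 mL/min → bracket < 35 mL/min.
10% of 800 mg = 80 mg

80 mg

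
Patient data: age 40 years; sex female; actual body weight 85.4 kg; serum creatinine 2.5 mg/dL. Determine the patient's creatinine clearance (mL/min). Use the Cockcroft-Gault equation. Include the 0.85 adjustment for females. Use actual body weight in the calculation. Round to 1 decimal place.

CrCl = (140 − 40) × 85.4 / (72 × 2.5) × 0.85 = 8540.0 / 180.00 × 0.85 ≈ 40.3 mL/min

40.3 mL/min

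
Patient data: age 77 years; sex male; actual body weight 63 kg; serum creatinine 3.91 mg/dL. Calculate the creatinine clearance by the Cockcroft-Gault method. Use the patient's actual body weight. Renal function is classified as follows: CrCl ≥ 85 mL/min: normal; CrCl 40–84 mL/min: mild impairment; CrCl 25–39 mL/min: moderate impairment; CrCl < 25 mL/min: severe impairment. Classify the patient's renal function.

severe impairment

CrCl = (140 − 77) × 63 / (72 × 3.91) = 3969.0 / 281.52 ≈ 14.1 mL/min
14 mL/min falls in the 'severe impairment' range.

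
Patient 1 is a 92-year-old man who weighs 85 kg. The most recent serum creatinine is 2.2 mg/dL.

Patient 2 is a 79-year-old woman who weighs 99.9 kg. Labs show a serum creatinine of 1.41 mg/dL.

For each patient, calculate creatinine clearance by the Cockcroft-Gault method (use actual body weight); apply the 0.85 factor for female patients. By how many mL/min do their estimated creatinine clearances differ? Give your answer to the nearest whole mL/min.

25 mL/min

Patient 1: CrCl = (140 − 92) × 85 / (72 × 2.2) = 4080.0 / 158.40 ≈ 25.8 mL/min
Patient 2: CrCl = (140 − 79) × 99.9 / (72 × 1.41) × 0.85 = 6093.9 / 101.52 × 0.85 ≈ 51.0 mL/min
|25.8 − 51.0| = 25.2 mL/min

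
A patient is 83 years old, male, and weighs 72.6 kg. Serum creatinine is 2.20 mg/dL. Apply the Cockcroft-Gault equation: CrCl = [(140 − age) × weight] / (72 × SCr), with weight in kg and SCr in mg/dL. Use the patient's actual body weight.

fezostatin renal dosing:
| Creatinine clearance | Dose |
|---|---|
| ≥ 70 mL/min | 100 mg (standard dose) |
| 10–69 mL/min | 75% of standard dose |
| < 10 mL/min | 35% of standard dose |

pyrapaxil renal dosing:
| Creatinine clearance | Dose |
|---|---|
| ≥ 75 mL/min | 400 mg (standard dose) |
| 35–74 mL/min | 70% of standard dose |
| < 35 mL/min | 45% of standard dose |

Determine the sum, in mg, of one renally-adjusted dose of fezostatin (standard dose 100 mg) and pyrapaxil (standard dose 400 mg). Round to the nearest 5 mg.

CrCl = (140 − 83) × 72.6 / (72 × 2.2) = 4138.2 / 158.40 ≈ 26.1 mL/min
CrCl ≈ 26 mL/min.
fezostatin: 10–69 mL/min → 75% of 100 mg = 75 mg.
pyrapaxil: < 35 mL/min → 45% of 400 mg = 180 mg.
Total = 75 + 180 = 255 mg.

255 mg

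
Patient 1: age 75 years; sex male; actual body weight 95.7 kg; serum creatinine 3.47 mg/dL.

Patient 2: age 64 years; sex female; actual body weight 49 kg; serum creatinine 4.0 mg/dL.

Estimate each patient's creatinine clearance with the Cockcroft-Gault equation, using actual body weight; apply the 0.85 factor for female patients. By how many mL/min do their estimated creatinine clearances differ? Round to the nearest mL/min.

14 mL/min

Patient 1: CrCl = (140 − 75) × 95.7 / (72 × 3.47) = 6220.5 / 249.84 ≈ 24.9 mL/min
Patient 2: CrCl = (140 − 64) × 49 / (72 × 4) × 0.85 = 3724.0 / 288.00 × 0.85 ≈ 11.0 mL/min
|24.9 − 11.0| = 13.9 mL/min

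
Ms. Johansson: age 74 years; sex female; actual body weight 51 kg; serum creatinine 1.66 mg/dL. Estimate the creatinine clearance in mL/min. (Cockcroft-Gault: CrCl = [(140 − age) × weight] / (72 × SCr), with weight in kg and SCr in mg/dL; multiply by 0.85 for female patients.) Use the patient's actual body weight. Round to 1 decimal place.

CrCl = (140 − 74) × 51 / (72 × 1.66) × 0.85 = 3366.0 / 119.52 × 0.85 ≈ 23.9 mL/min

23.9 mL/min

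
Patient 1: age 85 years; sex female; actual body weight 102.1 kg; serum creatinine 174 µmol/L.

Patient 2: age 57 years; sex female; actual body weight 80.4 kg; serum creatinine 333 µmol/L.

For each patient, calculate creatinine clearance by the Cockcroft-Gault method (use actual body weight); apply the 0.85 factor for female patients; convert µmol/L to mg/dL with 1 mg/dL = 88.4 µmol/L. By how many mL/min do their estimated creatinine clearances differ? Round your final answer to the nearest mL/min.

13 mL/min

Patient 1: SCr = 174 / 88.4 = 1.968 mg/dL
Patient 1: CrCl = (140 − 85) × 102.1 / (72 × 1.968) × 0.85 = 5615.5 / 141.70 × 0.85 ≈ 33.7 mL/min
Patient 2: SCr = 333 / 88.4 = 3.767 mg/dL
Patient 2: CrCl = (140 − 57) × 80.4 / (72 × 3.767) × 0.85 = 6673.2 / 271.22 × 0.85 ≈ 20.9 mL/min
|33.7 − 20.9| = 12.8 mL/min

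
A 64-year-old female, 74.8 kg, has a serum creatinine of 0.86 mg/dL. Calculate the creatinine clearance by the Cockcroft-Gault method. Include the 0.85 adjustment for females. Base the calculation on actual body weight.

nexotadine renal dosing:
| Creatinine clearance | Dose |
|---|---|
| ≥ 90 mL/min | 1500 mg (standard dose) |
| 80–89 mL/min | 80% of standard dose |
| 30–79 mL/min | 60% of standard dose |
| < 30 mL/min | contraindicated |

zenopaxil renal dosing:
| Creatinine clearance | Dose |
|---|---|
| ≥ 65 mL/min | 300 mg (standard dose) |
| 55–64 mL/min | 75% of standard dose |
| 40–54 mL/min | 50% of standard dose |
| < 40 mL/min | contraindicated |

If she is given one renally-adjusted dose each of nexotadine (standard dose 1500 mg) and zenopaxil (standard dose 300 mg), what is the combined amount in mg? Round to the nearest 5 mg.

CrCl = (140 − 64) × 74.8 / (72 × 0.86) × 0.85 = 5684.8 / 61.92 × 0.85 ≈ 78.0 mL/min
CrCl ≈ 78 mL/min.
nexotadine: 30–79 mL/min → 60% of 1500 mg = 900 mg.
zenopaxil: ≥ 65 mL/min → 100% of 300 mg = 300 mg.
Total = 900 + 300 = 1200 mg.

1200 mg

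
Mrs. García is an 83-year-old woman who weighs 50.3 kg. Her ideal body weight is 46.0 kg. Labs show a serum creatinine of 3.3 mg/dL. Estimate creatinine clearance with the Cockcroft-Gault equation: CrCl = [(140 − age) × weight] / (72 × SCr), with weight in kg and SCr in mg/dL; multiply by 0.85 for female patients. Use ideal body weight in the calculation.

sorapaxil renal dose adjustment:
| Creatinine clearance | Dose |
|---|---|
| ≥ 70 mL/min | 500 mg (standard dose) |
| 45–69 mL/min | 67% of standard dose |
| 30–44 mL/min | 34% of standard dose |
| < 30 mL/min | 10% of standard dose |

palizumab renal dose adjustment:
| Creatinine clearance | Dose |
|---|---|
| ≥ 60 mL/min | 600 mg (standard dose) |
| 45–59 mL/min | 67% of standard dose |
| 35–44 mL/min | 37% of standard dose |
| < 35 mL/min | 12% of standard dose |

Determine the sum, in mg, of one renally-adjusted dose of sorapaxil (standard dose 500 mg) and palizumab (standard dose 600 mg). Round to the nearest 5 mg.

CrCl = (140 − 83) × 46 / (72 × 3.3) × 0.85 = 2622.0 / 237.60 × 0.85 ≈ 9.4 mL/min
CrCl ≈ 9 mL/min.
sorapaxil: < 30 mL/min → 10% of 500 mg = 50 mg.
palizumab: < 35 mL/min → 12% of 600 mg = 72 mg.
Total = 50 + 72 = 122 mg.

120 mg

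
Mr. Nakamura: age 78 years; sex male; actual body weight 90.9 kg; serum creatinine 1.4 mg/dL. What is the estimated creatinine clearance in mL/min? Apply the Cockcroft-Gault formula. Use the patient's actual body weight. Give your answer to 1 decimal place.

55.9 mL/min

CrCl = (140 − 78) × 90.9 / (72 × 1.4) = 5635.8 / 100.80 ≈ 55.9 mL/min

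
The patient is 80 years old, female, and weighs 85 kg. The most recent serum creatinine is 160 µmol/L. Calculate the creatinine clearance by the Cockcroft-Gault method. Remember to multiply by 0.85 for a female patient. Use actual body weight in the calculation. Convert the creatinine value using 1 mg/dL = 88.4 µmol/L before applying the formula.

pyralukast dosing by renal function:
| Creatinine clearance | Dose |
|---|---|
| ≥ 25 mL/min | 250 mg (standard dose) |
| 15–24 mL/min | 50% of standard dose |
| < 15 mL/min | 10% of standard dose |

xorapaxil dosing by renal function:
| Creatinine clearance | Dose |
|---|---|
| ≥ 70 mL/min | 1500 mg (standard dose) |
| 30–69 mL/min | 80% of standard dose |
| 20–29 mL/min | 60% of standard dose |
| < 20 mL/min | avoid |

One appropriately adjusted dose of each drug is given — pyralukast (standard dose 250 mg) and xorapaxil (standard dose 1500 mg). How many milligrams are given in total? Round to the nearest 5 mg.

SCr = 160 / 88.4 = 1.81 mg/dL
CrCl = (140 − 80) × 85 / (72 × 1.81) × 0.85 = 5100.0 / 130.32 × 0.85 ≈ 33.3 mL/min
CrCl ≈ 33 mL/min.
pyralukast: ≥ 25 mL/min → 100% of 250 mg = 250 mg.
xorapaxil: 30–69 mL/min → 80% of 1500 mg = 1200 mg.
Total = 250 + 1200 = 1450 mg.

1450 mg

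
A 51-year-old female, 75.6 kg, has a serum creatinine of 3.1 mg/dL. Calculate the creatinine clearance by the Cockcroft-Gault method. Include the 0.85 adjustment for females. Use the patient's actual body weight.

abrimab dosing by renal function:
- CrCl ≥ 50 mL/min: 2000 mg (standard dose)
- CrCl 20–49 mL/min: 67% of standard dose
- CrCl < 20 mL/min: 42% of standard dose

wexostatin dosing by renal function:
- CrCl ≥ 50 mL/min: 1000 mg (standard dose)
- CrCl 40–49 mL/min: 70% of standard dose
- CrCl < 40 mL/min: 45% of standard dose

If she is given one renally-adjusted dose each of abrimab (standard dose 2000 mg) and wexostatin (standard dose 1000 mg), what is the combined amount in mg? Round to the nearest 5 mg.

1790 mg

CrCl = (140 − 51) × 75.6 / (72 × 3.1) × 0.85 = 6728.4 / 223.20 × 0.85 ≈ 25.6 mL/min
CrCl ≈ 26 mL/min.
abrimab: 20–49 mL/min → 67% of 2000 mg = 1340 mg.
wexostatin: < 40 mL/min → 45% of 1000 mg = 450 mg.
Total = 1340 + 450 = 1790 mg.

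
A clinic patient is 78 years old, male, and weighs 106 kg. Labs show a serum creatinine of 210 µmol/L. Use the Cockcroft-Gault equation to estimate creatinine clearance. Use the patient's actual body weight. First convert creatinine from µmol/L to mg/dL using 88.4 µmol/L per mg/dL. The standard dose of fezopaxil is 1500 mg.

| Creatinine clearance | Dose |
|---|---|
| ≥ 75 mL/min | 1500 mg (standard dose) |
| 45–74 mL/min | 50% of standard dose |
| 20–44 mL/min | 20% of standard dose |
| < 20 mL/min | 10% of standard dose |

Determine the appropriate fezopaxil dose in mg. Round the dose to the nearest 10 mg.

SCr = 210 / 88.4 = 2.376 mg/dL
CrCl = (140 − 78) × 106 / (72 × 2.376) = 6572.0 / 171.07 ≈ 38.4 mL/min
CrCl ≈ 38 mL/min → bracket 20–44 mL/min.
20% of 1500 mg = 300 mg

300 mg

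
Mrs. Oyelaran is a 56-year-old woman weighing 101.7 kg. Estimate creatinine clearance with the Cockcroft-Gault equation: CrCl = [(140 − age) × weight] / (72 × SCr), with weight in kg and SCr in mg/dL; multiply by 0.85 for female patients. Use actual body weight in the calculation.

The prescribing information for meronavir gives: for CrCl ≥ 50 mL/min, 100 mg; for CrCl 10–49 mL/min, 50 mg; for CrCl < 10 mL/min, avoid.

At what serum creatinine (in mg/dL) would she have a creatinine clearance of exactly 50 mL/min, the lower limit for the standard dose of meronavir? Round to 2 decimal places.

2.02 mg/dL

Standard dose requires CrCl ≥ 50 mL/min.
Set (140 − 56) × 101.7 × 0.85 / (72 × SCr) = 50
SCr = (140 − 56) × 101.7 × 0.85 / (72 × 50) = 2.017 mg/dL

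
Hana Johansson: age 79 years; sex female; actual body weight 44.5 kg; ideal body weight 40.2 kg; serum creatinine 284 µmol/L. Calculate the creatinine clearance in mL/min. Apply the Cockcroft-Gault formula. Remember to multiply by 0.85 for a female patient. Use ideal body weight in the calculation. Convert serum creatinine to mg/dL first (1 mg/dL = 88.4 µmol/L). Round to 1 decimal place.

9.0 mL/min

SCr = 284 / 88.4 = 3.213 mg/dL
CrCl = (140 − 79) × 40.2 / (72 × 3.213) × 0.85 = 2452.2 / 231.34 × 0.85 ≈ 9.0 mL/min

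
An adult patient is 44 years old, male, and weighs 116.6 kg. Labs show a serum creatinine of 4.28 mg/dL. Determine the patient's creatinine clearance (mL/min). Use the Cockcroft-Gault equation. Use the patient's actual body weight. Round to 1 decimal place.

CrCl = (140 − 44) × 116.6 / (72 × 4.28) = 11193.6 / 308.16 ≈ 36.3 mL/min

36.3 mL/min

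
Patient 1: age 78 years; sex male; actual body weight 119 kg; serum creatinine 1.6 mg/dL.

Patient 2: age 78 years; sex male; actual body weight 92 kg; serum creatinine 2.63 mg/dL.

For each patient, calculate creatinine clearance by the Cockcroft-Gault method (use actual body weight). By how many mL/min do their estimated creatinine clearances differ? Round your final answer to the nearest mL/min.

34 mL/min

Patient 1: CrCl = (140 − 78) × 119 / (72 × 1.6) = 7378.0 / 115.20 ≈ 64.0 mL/min
Patient 2: CrCl = (140 − 78) × 92 / (72 × 2.63) = 5704.0 / 189.36 ≈ 30.1 mL/min
|64.0 − 30.1| = 33.9 mL/min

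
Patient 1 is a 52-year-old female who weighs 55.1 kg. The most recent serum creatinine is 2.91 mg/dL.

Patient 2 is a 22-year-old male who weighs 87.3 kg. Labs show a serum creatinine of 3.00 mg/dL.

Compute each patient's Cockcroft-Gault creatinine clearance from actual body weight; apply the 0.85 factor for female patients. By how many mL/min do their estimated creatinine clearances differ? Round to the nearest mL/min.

Patient 1: CrCl = (140 − 52) × 55.1 / (72 × 2.91) × 0.85 = 4848.8 / 209.52 × 0.85 ≈ 19.7 mL/min
Patient 2: CrCl = (140 − 22) × 87.3 / (72 × 3) = 10301.4 / 216.00 ≈ 47.7 mL/min
|19.7 − 47.7| = 28.0 mL/min

28 mL/min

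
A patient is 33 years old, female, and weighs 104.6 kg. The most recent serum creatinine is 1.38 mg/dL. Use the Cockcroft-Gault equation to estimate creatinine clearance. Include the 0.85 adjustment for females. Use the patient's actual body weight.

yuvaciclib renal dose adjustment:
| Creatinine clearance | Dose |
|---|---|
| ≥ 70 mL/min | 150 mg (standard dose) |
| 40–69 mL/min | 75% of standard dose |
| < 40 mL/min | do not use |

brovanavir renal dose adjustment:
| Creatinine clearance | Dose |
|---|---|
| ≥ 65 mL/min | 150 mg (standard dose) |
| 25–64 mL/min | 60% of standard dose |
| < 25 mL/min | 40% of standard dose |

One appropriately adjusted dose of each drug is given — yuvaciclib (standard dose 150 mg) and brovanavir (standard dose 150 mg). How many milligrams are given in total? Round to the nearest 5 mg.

300 mg

CrCl = (140 − 33) × 104.6 / (72 × 1.38) × 0.85 = 11192.2 / 99.36 × 0.85 ≈ 95.7 mL/min
CrCl ≈ 96 mL/min.
yuvaciclib: ≥ 70 mL/min → 100% of 150 mg = 150 mg.
brovanavir: ≥ 65 mL/min → 100% of 150 mg = 150 mg.
Total = 150 + 150 = 300 mg.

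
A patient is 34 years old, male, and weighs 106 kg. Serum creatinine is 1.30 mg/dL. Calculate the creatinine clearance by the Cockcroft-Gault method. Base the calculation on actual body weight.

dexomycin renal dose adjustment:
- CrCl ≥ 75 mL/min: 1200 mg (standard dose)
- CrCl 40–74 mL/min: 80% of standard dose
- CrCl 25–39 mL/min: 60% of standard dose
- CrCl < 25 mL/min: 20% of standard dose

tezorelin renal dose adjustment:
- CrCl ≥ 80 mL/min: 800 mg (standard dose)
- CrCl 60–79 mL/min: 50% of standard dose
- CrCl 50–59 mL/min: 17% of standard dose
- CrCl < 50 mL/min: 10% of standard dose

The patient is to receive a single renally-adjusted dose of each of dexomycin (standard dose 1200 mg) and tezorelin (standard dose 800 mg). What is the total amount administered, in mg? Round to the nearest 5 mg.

CrCl = (140 − 34) × 106 / (72 × 1.3) = 11236.0 / 93.60 ≈ 120.0 mL/min
CrCl ≈ 120 mL/min.
dexomycin: ≥ 75 mL/min → 100% of 1200 mg = 1200 mg.
tezorelin: ≥ 80 mL/min → 100% of 800 mg = 800 mg.
Total = 1200 + 800 = 2000 mg.

2000 mg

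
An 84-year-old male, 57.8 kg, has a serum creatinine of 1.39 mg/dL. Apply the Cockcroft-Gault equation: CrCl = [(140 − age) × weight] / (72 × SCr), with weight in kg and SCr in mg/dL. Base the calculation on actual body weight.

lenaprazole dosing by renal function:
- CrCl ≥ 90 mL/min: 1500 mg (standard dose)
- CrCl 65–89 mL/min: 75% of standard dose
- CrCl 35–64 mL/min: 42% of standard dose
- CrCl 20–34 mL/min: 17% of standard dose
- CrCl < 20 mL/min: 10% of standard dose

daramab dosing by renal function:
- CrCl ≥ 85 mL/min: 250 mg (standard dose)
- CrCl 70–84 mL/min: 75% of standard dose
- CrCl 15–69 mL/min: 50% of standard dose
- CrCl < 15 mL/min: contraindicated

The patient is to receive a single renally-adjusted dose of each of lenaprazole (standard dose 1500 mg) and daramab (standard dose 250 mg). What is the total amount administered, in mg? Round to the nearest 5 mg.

CrCl = (140 − 84) × 57.8 / (72 × 1.39) = 3236.8 / 100.08 ≈ 32.3 mL/min
CrCl ≈ 32 mL/min.
lenaprazole: 20–34 mL/min → 17% of 1500 mg = 255 mg.
daramab: 15–69 mL/min → 50% of 250 mg = 125 mg.
Total = 255 + 125 = 380 mg.

380 mg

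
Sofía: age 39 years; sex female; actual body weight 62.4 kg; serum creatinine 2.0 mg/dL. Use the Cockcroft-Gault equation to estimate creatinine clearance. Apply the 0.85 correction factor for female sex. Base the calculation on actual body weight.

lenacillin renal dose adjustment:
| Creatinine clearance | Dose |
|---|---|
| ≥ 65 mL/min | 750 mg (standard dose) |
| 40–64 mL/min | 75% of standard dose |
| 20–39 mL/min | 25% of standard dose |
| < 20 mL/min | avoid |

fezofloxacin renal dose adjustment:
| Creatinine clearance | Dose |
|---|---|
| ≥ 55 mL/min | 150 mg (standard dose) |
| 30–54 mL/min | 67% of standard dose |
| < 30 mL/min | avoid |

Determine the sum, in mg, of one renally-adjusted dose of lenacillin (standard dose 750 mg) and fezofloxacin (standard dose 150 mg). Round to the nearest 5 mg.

290 mg

CrCl = (140 − 39) × 62.4 / (72 × 2) × 0.85 = 6302.4 / 144.00 × 0.85 ≈ 37.2 mL/min
CrCl ≈ 37 mL/min.
lenacillin: 20–39 mL/min → 25% of 750 mg = 187.5 mg.
fezofloxacin: 30–54 mL/min → 67% of 150 mg = 100.5 mg.
Total = 187.5 + 100.5 = 288 mg.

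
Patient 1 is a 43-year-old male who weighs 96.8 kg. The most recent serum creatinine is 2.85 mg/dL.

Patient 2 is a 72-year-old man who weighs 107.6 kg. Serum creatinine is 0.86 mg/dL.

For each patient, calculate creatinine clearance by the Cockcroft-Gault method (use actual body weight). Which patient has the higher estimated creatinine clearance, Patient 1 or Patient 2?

Patient 2

Patient 1: CrCl = (140 − 43) × 96.8 / (72 × 2.85) = 9389.6 / 205.20 ≈ 45.8 mL/min
Patient 2: CrCl = (140 − 72) × 107.6 / (72 × 0.86) = 7316.8 / 61.92 ≈ 118.2 mL/min
45.8 vs 118.2 mL/min → Patient 2 is higher.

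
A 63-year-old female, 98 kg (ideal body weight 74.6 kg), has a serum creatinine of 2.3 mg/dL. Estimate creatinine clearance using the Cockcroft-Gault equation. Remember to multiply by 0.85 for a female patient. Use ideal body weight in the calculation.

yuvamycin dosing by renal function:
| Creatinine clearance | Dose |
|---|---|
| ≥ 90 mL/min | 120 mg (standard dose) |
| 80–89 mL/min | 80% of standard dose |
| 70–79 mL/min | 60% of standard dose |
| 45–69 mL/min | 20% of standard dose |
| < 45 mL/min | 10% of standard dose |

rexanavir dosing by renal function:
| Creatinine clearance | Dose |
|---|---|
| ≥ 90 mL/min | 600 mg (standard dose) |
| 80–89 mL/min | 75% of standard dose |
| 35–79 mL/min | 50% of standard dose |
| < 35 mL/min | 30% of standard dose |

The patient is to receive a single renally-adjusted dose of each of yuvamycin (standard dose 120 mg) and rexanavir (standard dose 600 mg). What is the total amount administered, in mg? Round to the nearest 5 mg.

CrCl = (140 − 63) × 74.6 / (72 × 2.3) × 0.85 = 5744.2 / 165.60 × 0.85 ≈ 29.5 mL/min
CrCl ≈ 29 mL/min.
yuvamycin: < 45 mL/min → 10% of 120 mg = 12 mg.
rexanavir: < 35 mL/min → 30% of 600 mg = 180 mg.
Total = 12 + 180 = 192 mg.

190 mg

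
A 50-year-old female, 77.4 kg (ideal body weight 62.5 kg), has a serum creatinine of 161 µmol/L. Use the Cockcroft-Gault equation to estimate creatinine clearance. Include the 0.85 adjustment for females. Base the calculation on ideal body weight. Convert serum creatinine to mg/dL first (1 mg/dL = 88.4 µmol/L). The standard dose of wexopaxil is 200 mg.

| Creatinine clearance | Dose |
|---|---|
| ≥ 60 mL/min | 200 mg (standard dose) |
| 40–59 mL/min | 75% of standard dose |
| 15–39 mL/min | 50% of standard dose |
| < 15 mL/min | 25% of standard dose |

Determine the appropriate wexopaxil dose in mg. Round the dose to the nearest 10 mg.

SCr = 161 / 88.4 = 1.821 mg/dL
CrCl = (140 − 50) × 62.5 / (72 × 1.821) × 0.85 = 5625.0 / 131.11 × 0.85 ≈ 36.5 mL/min
CrCl ≈ 36 mL/min → bracket 15–39 mL/min.
50% of 200 mg = 100 mg

100 mg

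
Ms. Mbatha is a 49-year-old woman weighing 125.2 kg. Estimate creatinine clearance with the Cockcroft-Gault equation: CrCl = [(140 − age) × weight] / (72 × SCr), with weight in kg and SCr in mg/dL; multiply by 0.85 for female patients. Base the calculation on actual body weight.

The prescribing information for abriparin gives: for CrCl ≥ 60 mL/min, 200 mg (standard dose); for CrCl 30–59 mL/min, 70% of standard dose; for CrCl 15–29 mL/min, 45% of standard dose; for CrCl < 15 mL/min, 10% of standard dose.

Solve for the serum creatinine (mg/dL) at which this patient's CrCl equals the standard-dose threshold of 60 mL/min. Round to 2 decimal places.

Standard dose requires CrCl ≥ 60 mL/min.
Set (140 − 49) × 125.2 × 0.85 / (72 × SCr) = 60
SCr = (140 − 49) × 125.2 × 0.85 / (72 × 60) = 2.242 mg/dL

2.24 mg/dL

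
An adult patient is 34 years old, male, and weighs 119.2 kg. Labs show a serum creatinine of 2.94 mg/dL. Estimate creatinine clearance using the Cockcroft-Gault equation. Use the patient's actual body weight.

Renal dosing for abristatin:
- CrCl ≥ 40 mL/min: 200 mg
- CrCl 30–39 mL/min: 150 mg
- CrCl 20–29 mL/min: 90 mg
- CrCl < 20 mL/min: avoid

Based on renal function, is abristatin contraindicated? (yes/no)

CrCl = (140 − 34) × 119.2 / (72 × 2.94) = 12635.2 / 211.68 ≈ 59.7 mL/min
CrCl ≈ 60 mL/min, which is ≥ 20 mL/min.

no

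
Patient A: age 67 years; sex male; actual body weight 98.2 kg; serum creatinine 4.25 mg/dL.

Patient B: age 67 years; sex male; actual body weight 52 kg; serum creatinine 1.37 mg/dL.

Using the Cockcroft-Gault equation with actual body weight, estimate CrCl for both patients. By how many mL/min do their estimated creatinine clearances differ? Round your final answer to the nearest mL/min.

Patient A: CrCl = (140 − 67) × 98.2 / (72 × 4.25) = 7168.6 / 306.00 ≈ 23.4 mL/min
Patient B: CrCl = (140 − 67) × 52 / (72 × 1.37) = 3796.0 / 98.64 ≈ 38.5 mL/min
|23.4 − 38.5| = 15.1 mL/min

15 mL/min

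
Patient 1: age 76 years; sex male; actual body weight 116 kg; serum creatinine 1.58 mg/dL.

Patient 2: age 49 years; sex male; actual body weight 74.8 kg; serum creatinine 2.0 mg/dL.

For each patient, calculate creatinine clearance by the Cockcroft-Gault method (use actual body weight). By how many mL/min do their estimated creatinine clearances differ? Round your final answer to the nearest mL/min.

18 mL/min

Patient 1: CrCl = (140 − 76) × 116 / (72 × 1.58) = 7424.0 / 113.76 ≈ 65.3 mL/min
Patient 2: CrCl = (140 − 49) × 74.8 / (72 × 2) = 6806.8 / 144.00 ≈ 47.3 mL/min
|65.3 − 47.3| = 18.0 mL/min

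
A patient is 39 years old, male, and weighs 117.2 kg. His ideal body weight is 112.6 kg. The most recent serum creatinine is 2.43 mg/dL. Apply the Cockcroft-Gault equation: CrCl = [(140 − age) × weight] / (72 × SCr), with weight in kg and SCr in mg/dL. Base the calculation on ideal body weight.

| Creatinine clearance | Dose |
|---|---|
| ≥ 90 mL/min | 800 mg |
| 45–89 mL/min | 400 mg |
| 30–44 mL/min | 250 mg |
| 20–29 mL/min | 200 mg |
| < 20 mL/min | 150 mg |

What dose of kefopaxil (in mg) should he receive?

400 mg

CrCl = (140 − 39) × 112.6 / (72 × 2.43) = 11372.6 / 174.96 ≈ 65.0 mL/min
CrCl ≈ 65 mL/min → bracket 45–89 mL/min.
Dose for this bracket: 400 mg.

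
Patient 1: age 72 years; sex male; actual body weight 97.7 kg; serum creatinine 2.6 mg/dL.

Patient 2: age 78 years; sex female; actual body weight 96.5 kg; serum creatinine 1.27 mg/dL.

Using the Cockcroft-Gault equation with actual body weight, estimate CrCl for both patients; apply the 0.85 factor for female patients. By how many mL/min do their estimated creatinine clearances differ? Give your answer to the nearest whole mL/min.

20 mL/min

Patient 1: CrCl = (140 − 72) × 97.7 / (72 × 2.6) = 6643.6 / 187.20 ≈ 35.5 mL/min
Patient 2: CrCl = (140 − 78) × 96.5 / (72 × 1.27) × 0.85 = 5983.0 / 91.44 × 0.85 ≈ 55.6 mL/min
|35.5 − 55.6| = 20.1 mL/min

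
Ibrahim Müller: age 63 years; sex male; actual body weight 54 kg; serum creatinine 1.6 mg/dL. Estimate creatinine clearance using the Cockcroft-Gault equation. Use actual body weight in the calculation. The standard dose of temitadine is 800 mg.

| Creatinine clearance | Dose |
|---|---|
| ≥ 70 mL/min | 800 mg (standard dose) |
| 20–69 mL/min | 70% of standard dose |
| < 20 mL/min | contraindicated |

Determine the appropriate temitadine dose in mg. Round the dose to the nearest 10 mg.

CrCl = (140 − 63) × 54 / (72 × 1.6) = 4158.0 / 115.20 ≈ 36.1 mL/min
CrCl ≈ 36 mL/min → bracket 20–69 mL/min.
70% of 800 mg = 560 mg

560 mg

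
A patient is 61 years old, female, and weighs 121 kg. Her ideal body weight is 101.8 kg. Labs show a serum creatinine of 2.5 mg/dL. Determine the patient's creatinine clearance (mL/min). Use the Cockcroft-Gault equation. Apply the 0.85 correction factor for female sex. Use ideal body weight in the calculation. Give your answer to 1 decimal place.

38.0 mL/min

CrCl = (140 − 61) × 101.8 / (72 × 2.5) × 0.85 = 8042.2 / 180.00 × 0.85 ≈ 38.0 mL/min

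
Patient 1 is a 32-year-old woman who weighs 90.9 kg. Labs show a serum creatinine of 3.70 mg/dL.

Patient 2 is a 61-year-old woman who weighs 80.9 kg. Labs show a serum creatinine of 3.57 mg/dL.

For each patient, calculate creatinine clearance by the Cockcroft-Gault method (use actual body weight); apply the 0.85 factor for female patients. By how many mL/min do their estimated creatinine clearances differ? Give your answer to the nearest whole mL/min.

10 mL/min

Patient 1: CrCl = (140 − 32) × 90.9 / (72 × 3.7) × 0.85 = 9817.2 / 266.40 × 0.85 ≈ 31.3 mL/min
Patient 2: CrCl = (140 − 61) × 80.9 / (72 × 3.57) × 0.85 = 6391.1 / 257.04 × 0.85 ≈ 21.1 mL/min
|31.3 − 21.1| = 10.2 mL/min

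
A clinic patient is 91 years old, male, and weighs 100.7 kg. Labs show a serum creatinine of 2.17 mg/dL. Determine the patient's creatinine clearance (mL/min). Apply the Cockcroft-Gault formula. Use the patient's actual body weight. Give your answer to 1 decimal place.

CrCl = (140 − 91) × 100.7 / (72 × 2.17) = 4934.3 / 156.24 ≈ 31.6 mL/min

31.6 mL/min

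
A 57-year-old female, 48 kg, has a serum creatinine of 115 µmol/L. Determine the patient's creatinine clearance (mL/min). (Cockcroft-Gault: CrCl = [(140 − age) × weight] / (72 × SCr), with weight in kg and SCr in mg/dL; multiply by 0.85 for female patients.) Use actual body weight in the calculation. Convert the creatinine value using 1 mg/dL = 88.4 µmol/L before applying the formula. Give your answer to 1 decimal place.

SCr = 115 / 88.4 = 1.301 mg/dL
CrCl = (140 − 57) × 48 / (72 × 1.301) × 0.85 = 3984.0 / 93.67 × 0.85 ≈ 36.2 mL/min

36.2 mL/min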